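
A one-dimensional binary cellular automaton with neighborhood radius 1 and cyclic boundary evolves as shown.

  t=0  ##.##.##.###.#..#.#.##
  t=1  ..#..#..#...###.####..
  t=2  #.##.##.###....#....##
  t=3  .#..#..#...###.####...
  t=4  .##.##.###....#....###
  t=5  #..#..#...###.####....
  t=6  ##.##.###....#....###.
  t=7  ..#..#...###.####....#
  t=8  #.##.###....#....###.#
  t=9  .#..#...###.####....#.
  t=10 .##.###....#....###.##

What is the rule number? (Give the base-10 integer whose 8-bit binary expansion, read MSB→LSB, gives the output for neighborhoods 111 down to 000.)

  ###|.  b7=0 t=0,i=0
  ##.|.  b6=0 t=0,i=1
  #.#|#  b5=1 t=0,i=2
  #..|#  b4=1 t=0,i=14
  .##|.  b3=0 t=0,i=3
  .#.|#  b2=1 t=0,i=13
  ..#|.  b1=0 t=0,i=15
  ...|#  b0=1 t=1,i=0
  bits 00110101 = 53

53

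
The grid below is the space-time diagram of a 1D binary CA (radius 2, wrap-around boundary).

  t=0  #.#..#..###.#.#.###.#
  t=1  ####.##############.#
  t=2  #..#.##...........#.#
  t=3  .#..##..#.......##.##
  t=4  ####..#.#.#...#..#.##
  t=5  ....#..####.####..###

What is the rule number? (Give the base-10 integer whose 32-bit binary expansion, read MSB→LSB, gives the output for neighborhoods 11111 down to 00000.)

  nb #####: next=.  (t=1,i=1, bit31=0)
  nb ####.: next=.  (t=1,i=2, bit30=0)
  nb ###.#: next=#  (t=0,i=10, bit29=1)
  nb ###..: next=.  (t=4,i=3, bit28=0)
  nb ##.##: next=.  (t=0,i=19, bit27=0)
  nb ##.#.: next=#  (t=0,i=1, bit26=1)
  nb ##..#: next=#  (t=2,i=1, bit25=1)
  nb ##...: next=.  (t=2,i=7, bit24=0)
  nb #.###: next=#  (t=0,i=16, bit23=1)
  nb #.##.: next=#  (t=0,i=20, bit22=1)
  nb #.#.#: next=#  (t=0,i=12, bit21=1)
  nb #.#..: next=#  (t=0,i=2, bit20=1)
  nb #..##: next=#  (t=0,i=7, bit19=1)
  nb #..#.: next=.  (t=0,i=4, bit18=0)
  nb #...#: next=#  (t=4,i=12, bit17=1)
  nb #....: next=#  (t=2,i=8, bit16=1)
  nb .####: next=#  (t=1,i=0, bit15=1)
  nb .###.: next=#  (t=0,i=9, bit14=1)
  nb .##.#: next=#  (t=0,i=0, bit13=1)
  nb .##..: next=.  (t=2,i=0, bit12=0)
  nb .#.##: next=#  (t=0,i=15, bit11=1)
  nb .#.#.: next=#  (t=0,i=13, bit10=1)
  nb .#..#: next=#  (t=0,i=3, bit9=1)
  nb .#...: next=.  (t=3,i=9, bit8=0)
  nb ..###: next=#  (t=0,i=8, bit7=1)
  nb ..##.: next=.  (t=3,i=4, bit6=0)
  nb ..#.#: next=.  (t=2,i=3, bit5=0)
  nb ..#..: next=#  (t=0,i=5, bit4=1)
  nb ...##: next=.  (t=3,i=15, bit3=0)
  nb ...#.: next=#  (t=2,i=17, bit2=1)
  nb ....#: next=#  (t=2,i=16, bit1=1)
  nb .....: next=.  (t=2,i=9, bit0=0)
  bits 00100110111110111110111010010110 = 654044822

654044822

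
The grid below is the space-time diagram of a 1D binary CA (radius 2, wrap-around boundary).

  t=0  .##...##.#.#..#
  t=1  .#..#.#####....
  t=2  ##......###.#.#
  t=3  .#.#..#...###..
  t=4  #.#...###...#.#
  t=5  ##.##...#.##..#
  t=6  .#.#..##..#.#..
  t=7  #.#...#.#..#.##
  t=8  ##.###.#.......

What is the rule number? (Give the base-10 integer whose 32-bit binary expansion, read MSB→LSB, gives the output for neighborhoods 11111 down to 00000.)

  ##### -> #   bit 31 = 1  t=1,i=8
  ####. -> #   bit 30 = 1  t=1,i=9
  ###.# -> #   bit 29 = 1  t=2,i=10
  ###.. -> #   bit 28 = 1  t=1,i=10
  ##.## -> .   bit 27 = 0  t=5,i=2
  ##.#. -> #   bit 26 = 1  t=0,i=8
  ##..# -> #   bit 25 = 1  t=5,i=12
  ##... -> .   bit 24 = 0  t=0,i=3
  #.### -> .   bit 23 = 0  t=1,i=6
  #.##. -> #   bit 22 = 1  t=0,i=1
  #.#.# -> #   bit 21 = 1  t=0,i=9
  #.#.. -> .   bit 20 = 0  t=0,i=11
  #..## -> .   bit 19 = 0  t=5,i=13
  #..#. -> .   bit 18 = 0  t=0,i=13
  #...# -> #   bit 17 = 1  t=0,i=4
  #.... -> #   bit 16 = 1  t=1,i=12
  .#### -> .   bit 15 = 0  t=1,i=7
  .###. -> .   bit 14 = 0  t=2,i=0
  .##.# -> #   bit 13 = 1  t=0,i=7
  .##.. -> .   bit 12 = 0  t=0,i=2
  .#.## -> .   bit 11 = 0  t=0,i=0
  .#.#. -> #   bit 10 = 1  t=0,i=10
  .#..# -> .   bit 9 = 0  t=0,i=12
  .#... -> #   bit 8 = 1  t=3,i=7
  ..### -> .   bit 7 = 0  t=2,i=8
  ..##. -> #   bit 6 = 1  t=0,i=6
  ..#.# -> .   bit 5 = 0  t=0,i=14
  ..#.. -> #   bit 4 = 1  t=1,i=1
  ...## -> .   bit 3 = 0  t=0,i=5
  ...#. -> #   bit 2 = 1  t=1,i=0
  ....# -> #   bit 1 = 1  t=1,i=14
  ..... -> .   bit 0 = 0  t=1,i=13
  bits 11110110011000110010010101010110 = 4133692758

4133692758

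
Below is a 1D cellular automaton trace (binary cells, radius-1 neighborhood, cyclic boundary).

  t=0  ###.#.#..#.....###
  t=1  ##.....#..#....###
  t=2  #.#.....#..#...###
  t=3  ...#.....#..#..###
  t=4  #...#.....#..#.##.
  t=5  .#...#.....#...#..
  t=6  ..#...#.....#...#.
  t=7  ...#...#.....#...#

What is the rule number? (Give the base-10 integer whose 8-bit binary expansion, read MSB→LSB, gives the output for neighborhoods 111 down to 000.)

  ### -> #   bit 7 = 1  t=0,i=0
  ##. -> .   bit 6 = 0  t=0,i=2
  #.# -> .   bit 5 = 0  t=0,i=3
  #.. -> #   bit 4 = 1  t=0,i=7
  .## -> #   bit 3 = 1  t=0,i=15
  .#. -> .   bit 2 = 0  t=0,i=4
  ..# -> .   bit 1 = 0  t=0,i=8
  ... -> .   bit 0 = 0  t=0,i=11
  bits 10011000 = 152

152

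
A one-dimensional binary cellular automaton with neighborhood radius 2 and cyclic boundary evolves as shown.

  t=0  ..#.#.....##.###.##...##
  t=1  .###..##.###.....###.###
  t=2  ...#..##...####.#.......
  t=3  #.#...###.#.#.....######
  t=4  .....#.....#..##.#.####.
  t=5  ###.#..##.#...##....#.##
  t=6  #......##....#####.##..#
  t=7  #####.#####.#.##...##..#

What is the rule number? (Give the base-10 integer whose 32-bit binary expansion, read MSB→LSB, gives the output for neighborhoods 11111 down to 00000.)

  ##### -> #   bit 31 = 1  t=3,i=20
  ####. -> .   bit 30 = 0  t=2,i=13
  ###.# -> .   bit 29 = 0  t=0,i=15
  ###.. -> #   bit 28 = 1  t=1,i=3
  ##.## -> .   bit 27 = 0  t=0,i=12
  ##.#. -> .   bit 26 = 0  t=2,i=15
  ##..# -> .   bit 25 = 0  t=0,i=0
  ##... -> #   bit 24 = 1  t=0,i=19
  #.### -> .   bit 23 = 0  t=0,i=13
  #.##. -> #   bit 22 = 1  t=0,i=17
  #.#.# -> .   bit 21 = 0  t=3,i=10
  #.#.. -> .   bit 20 = 0  t=0,i=4
  #..## -> .   bit 19 = 0  t=1,i=5
  #..#. -> #   bit 18 = 1  t=0,i=1
  #...# -> .   bit 17 = 0  t=0,i=20
  #.... -> #   bit 16 = 1  t=0,i=6
  .#### -> #   bit 15 = 1  t=2,i=12
  .###. -> .   bit 14 = 0  t=0,i=14
  .##.# -> #   bit 13 = 1  t=0,i=11
  .##.. -> #   bit 12 = 1  t=0,i=18
  .#.## -> .   bit 11 = 0  t=4,i=18
  .#.#. -> #   bit 10 = 1  t=0,i=3
  .#..# -> .   bit 9 = 0  t=2,i=4
  .#... -> .   bit 8 = 0  t=0,i=5
  ..### -> .   bit 7 = 0  t=1,i=17
  ..##. -> #   bit 6 = 1  t=0,i=10
  ..#.# -> #   bit 5 = 1  t=0,i=2
  ..#.. -> .   bit 4 = 0  t=2,i=3
  ...## -> #   bit 3 = 1  t=0,i=9
  ...#. -> #   bit 2 = 1  t=2,i=2
  ....# -> .   bit 1 = 0  t=0,i=8
  ..... -> #   bit 0 = 1  t=0,i=7
  bits 10010001010001011011010001101101 = 2437264493

2437264493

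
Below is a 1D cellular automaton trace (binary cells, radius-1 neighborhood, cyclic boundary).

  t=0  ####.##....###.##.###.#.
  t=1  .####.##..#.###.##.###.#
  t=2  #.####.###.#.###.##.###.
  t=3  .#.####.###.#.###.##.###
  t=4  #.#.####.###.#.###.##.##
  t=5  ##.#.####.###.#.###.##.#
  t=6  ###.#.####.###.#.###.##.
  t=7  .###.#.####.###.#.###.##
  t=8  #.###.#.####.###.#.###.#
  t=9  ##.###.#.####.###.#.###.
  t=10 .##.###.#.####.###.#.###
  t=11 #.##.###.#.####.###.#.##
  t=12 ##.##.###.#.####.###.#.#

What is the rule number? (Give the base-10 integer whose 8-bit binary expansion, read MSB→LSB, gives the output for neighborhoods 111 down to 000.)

  ###|#  b7=1 t=0,i=1
  ##.|#  b6=1 t=0,i=3
  #.#|#  b5=1 t=0,i=4
  #..|#  b4=1 t=0,i=7
  .##|.  b3=0 t=0,i=0
  .#.|.  b2=0 t=0,i=22
  ..#|#  b1=1 t=0,i=10
  ...|.  b0=0 t=0,i=8
  bits 11110010 = 242

242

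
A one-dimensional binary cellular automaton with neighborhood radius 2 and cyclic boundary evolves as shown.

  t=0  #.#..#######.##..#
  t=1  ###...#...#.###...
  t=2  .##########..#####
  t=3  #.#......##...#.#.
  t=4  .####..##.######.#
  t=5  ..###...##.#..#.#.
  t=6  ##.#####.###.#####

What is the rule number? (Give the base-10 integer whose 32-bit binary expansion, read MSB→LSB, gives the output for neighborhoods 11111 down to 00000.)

  nb #####: next=.  (t=0,i=7, bit31=0)
  nb ####.: next=#  (t=0,i=10, bit30=1)
  nb ###.#: next=.  (t=0,i=11, bit29=0)
  nb ###..: next=#  (t=1,i=2, bit28=1)
  nb ##.##: next=#  (t=0,i=12, bit27=1)
  nb ##.#.: next=#  (t=0,i=1, bit26=1)
  nb ##..#: next=.  (t=0,i=15, bit25=0)
  nb ##...: next=#  (t=1,i=3, bit24=1)
  nb #.###: next=.  (t=1,i=12, bit23=0)
  nb #.##.: next=#  (t=0,i=13, bit22=1)
  nb #.#.#: next=.  (t=3,i=0, bit21=0)
  nb #.#..: next=#  (t=0,i=2, bit20=1)
  nb #..##: next=.  (t=0,i=4, bit19=0)
  nb #..#.: next=#  (t=5,i=13, bit18=1)
  nb #...#: next=#  (t=1,i=4, bit17=1)
  nb #....: next=#  (t=3,i=4, bit16=1)
  nb .####: next=#  (t=0,i=6, bit15=1)
  nb .###.: next=#  (t=1,i=1, bit14=1)
  nb .##.#: next=#  (t=0,i=0, bit13=1)
  nb .##..: next=#  (t=0,i=14, bit12=1)
  nb .#.##: next=.  (t=1,i=11, bit11=0)
  nb .#.#.: next=#  (t=3,i=1, bit10=1)
  nb .#..#: next=.  (t=0,i=3, bit9=0)
  nb .#...: next=#  (t=1,i=7, bit8=1)
  nb ..###: next=.  (t=0,i=5, bit7=0)
  nb ..##.: next=.  (t=0,i=17, bit6=0)
  nb ..#.#: next=#  (t=1,i=10, bit5=1)
  nb ..#..: next=#  (t=1,i=6, bit4=1)
  nb ...##: next=#  (t=1,i=17, bit3=1)
  nb ...#.: next=#  (t=1,i=5, bit2=1)
  nb ....#: next=#  (t=3,i=7, bit1=1)
  nb .....: next=.  (t=3,i=5, bit0=0)
  bits 01011101010101111111010100111110 = 1566045502

1566045502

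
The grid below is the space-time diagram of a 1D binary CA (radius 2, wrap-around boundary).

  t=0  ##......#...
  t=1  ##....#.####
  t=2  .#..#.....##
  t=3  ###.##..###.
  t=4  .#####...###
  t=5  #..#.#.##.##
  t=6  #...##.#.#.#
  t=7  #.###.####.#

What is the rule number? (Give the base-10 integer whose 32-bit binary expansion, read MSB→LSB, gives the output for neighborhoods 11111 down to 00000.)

3161610074

  nb #####: next=#  (t=1,i=10, bit31=1)
  nb ####.: next=.  (t=1,i=0, bit30=0)
  nb ###.#: next=#  (t=3,i=2, bit29=1)
  nb ###..: next=#  (t=1,i=1, bit28=1)
  nb ##.##: next=#  (t=3,i=3, bit27=1)
  nb ##.#.: next=#  (t=2,i=0, bit26=1)
  nb ##..#: next=.  (t=3,i=6, bit25=0)
  nb ##...: next=.  (t=0,i=2, bit24=0)
  nb #.###: next=.  (t=1,i=8, bit23=0)
  nb #.##.: next=#  (t=3,i=4, bit22=1)
  nb #.#.#: next=#  (t=5,i=5, bit21=1)
  nb #.#..: next=#  (t=2,i=1, bit20=1)
  nb #..##: next=.  (t=3,i=7, bit19=0)
  nb #..#.: next=.  (t=2,i=3, bit18=0)
  nb #...#: next=#  (t=0,i=10, bit17=1)
  nb #....: next=.  (t=0,i=3, bit16=0)
  nb .####: next=.  (t=1,i=9, bit15=0)
  nb .###.: next=#  (t=3,i=1, bit14=1)
  nb .##.#: next=.  (t=2,i=11, bit13=0)
  nb .##..: next=#  (t=0,i=1, bit12=1)
  nb .#.##: next=.  (t=1,i=7, bit11=0)
  nb .#.#.: next=#  (t=5,i=4, bit10=1)
  nb .#..#: next=#  (t=2,i=2, bit9=1)
  nb .#...: next=#  (t=0,i=9, bit8=1)
  nb ..###: next=.  (t=3,i=8, bit7=0)
  nb ..##.: next=#  (t=0,i=0, bit6=1)
  nb ..#.#: next=.  (t=1,i=6, bit5=0)
  nb ..#..: next=#  (t=0,i=8, bit4=1)
  nb ...##: next=#  (t=0,i=11, bit3=1)
  nb ...#.: next=.  (t=0,i=7, bit2=0)
  nb ....#: next=#  (t=0,i=6, bit1=1)
  nb .....: next=.  (t=0,i=4, bit0=0)
  bits 10111100011100100101011101011010 = 3161610074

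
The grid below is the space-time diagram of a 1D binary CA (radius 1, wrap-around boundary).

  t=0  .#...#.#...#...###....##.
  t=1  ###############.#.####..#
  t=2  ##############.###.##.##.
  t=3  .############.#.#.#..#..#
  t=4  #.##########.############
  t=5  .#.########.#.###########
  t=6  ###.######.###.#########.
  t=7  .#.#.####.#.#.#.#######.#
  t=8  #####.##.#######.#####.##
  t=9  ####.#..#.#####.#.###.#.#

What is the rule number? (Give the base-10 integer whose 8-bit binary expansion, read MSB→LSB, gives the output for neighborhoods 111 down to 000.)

183

  nb ###: next=#  (t=0,i=16, bit7=1)
  nb ##.: next=.  (t=0,i=17, bit6=0)
  nb #.#: next=#  (t=0,i=6, bit5=1)
  nb #..: next=#  (t=0,i=2, bit4=1)
  nb .##: next=.  (t=0,i=15, bit3=0)
  nb .#.: next=#  (t=0,i=1, bit2=1)
  nb ..#: next=#  (t=0,i=0, bit1=1)
  nb ...: next=#  (t=0,i=3, bit0=1)
  bits 10110111 = 183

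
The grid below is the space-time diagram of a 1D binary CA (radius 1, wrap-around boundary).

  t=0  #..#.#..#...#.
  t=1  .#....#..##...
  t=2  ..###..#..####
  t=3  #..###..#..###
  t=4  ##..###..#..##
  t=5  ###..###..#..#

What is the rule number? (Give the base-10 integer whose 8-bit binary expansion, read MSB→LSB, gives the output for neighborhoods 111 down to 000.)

209

  ### -> #   bit 7 = 1  t=2,i=3
  ##. -> #   bit 6 = 1  t=1,i=10
  #.# -> .   bit 5 = 0  t=0,i=4
  #.. -> #   bit 4 = 1  t=0,i=1
  .## -> .   bit 3 = 0  t=1,i=9
  .#. -> .   bit 2 = 0  t=0,i=0
  ..# -> .   bit 1 = 0  t=0,i=2
  ... -> #   bit 0 = 1  t=0,i=10
  bits 11010001 = 209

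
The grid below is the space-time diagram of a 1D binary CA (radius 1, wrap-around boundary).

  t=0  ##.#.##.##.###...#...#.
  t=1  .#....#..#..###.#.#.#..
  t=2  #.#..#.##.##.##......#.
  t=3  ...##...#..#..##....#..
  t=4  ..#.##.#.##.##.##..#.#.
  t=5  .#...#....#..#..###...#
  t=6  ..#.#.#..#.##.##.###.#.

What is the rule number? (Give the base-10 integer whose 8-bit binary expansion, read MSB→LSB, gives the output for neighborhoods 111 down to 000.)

  nb ###: next=#  (t=0,i=12, bit7=1)
  nb ##.: next=#  (t=0,i=1, bit6=1)
  nb #.#: next=.  (t=0,i=2, bit5=0)
  nb #..: next=#  (t=0,i=14, bit4=1)
  nb .##: next=.  (t=0,i=0, bit3=0)
  nb .#.: next=.  (t=0,i=3, bit2=0)
  nb ..#: next=#  (t=0,i=16, bit1=1)
  nb ...: next=.  (t=0,i=15, bit0=0)
  bits 11010010 = 210

210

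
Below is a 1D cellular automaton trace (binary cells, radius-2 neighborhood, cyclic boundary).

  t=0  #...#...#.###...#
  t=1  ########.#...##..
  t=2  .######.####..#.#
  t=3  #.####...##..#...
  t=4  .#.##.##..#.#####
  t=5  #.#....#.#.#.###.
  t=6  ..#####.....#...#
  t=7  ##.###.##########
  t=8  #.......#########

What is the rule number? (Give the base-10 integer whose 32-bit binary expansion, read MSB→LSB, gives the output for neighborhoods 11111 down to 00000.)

  ##### -> #   bit 31 = 1  t=1,i=2
  ####. -> #   bit 30 = 1  t=1,i=6
  ###.# -> .   bit 29 = 0  t=1,i=7
  ###.. -> .   bit 28 = 0  t=0,i=12
  ##.## -> .   bit 27 = 0  t=2,i=7
  ##.#. -> #   bit 26 = 1  t=1,i=8
  ##..# -> .   bit 25 = 0  t=1,i=15
  ##... -> #   bit 24 = 1  t=0,i=1
  #.### -> .   bit 23 = 0  t=0,i=10
  #.##. -> .   bit 22 = 0  t=4,i=3
  #.#.# -> .   bit 21 = 0  t=2,i=16
  #.#.. -> #   bit 20 = 1  t=1,i=9
  #..## -> #   bit 19 = 1  t=1,i=16
  #..#. -> #   bit 18 = 1  t=2,i=13
  #...# -> #   bit 17 = 1  t=0,i=2
  #.... -> #   bit 16 = 1  t=5,i=4
  .#### -> #   bit 15 = 1  t=1,i=1
  .###. -> .   bit 14 = 0  t=0,i=11
  .##.# -> .   bit 13 = 0  t=4,i=4
  .##.. -> #   bit 12 = 1  t=0,i=0
  .#.## -> #   bit 11 = 1  t=0,i=9
  .#.#. -> .   bit 10 = 0  t=2,i=15
  .#..# -> #   bit 9 = 1  t=6,i=0
  .#... -> #   bit 8 = 1  t=0,i=5
  ..### -> .   bit 7 = 0  t=1,i=0
  ..##. -> .   bit 6 = 0  t=0,i=16
  ..#.# -> .   bit 5 = 0  t=0,i=8
  ..#.. -> #   bit 4 = 1  t=0,i=4
  ...## -> .   bit 3 = 0  t=0,i=15
  ...#. -> #   bit 2 = 1  t=0,i=3
  ....# -> #   bit 1 = 1  t=5,i=5
  ..... -> #   bit 0 = 1  t=6,i=9
  bits 11000101000111111001101100010111 = 3307182871

3307182871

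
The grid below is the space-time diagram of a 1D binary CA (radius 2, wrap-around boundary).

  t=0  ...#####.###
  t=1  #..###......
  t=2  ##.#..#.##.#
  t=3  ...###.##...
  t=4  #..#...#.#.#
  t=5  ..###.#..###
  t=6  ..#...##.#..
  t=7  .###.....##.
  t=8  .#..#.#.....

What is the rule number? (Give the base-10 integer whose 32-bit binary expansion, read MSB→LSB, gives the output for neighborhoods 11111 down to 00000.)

2171898773

  ##### -> #   bit 31 = 1  t=0,i=5
  ####. -> .   bit 30 = 0  t=0,i=6
  ###.# -> .   bit 29 = 0  t=0,i=7
  ###.. -> .   bit 28 = 0  t=0,i=11
  ##.## -> .   bit 27 = 0  t=0,i=8
  ##.#. -> .   bit 26 = 0  t=2,i=2
  ##..# -> .   bit 25 = 0  t=4,i=1
  ##... -> #   bit 24 = 1  t=0,i=0
  #.### -> .   bit 23 = 0  t=0,i=9
  #.##. -> #   bit 22 = 1  t=2,i=8
  #.#.# -> #   bit 21 = 1  t=4,i=9
  #.#.. -> #   bit 20 = 1  t=2,i=3
  #..## -> .   bit 19 = 0  t=1,i=2
  #..#. -> #   bit 18 = 1  t=2,i=5
  #...# -> .   bit 17 = 0  t=0,i=1
  #.... -> .   bit 16 = 0  t=1,i=7
  .#### -> #   bit 15 = 1  t=0,i=4
  .###. -> .   bit 14 = 0  t=0,i=10
  .##.# -> .   bit 13 = 0  t=2,i=9
  .##.. -> .   bit 12 = 0  t=3,i=8
  .#.## -> #   bit 11 = 1  t=2,i=7
  .#.#. -> .   bit 10 = 0  t=4,i=8
  .#..# -> #   bit 9 = 1  t=1,i=1
  .#... -> #   bit 8 = 1  t=4,i=4
  ..### -> #   bit 7 = 1  t=0,i=3
  ..##. -> .   bit 6 = 0  t=6,i=6
  ..#.# -> .   bit 5 = 0  t=2,i=6
  ..#.. -> #   bit 4 = 1  t=1,i=0
  ...## -> .   bit 3 = 0  t=0,i=2
  ...#. -> #   bit 2 = 1  t=1,i=11
  ....# -> .   bit 1 = 0  t=1,i=10
  ..... -> #   bit 0 = 1  t=1,i=8
  bits 10000001011101001000101110010101 = 2171898773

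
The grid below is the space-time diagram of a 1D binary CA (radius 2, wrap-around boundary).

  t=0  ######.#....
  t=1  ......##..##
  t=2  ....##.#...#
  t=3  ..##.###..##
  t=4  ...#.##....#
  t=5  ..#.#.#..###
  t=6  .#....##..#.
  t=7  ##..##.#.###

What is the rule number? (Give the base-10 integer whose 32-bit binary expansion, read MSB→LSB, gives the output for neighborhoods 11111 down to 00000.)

76839454

  [31] ##### => .  t=0,i=2
  [30] ####. => .  t=0,i=4
  [29] ###.# => .  t=0,i=5
  [28] ###.. => .  t=3,i=7
  [27] ##.## => .  t=3,i=4
  [26] ##.#. => #  t=0,i=6
  [25] ##..# => .  t=1,i=8
  [24] ##... => .  t=1,i=0
  [23] #.### => #  t=3,i=5
  [22] #.##. => .  t=4,i=5
  [21] #.#.# => .  t=5,i=4
  [20] #.#.. => #  t=0,i=7
  [19] #..## => .  t=1,i=9
  [18] #..#. => #  t=5,i=1
  [17] #...# => .  t=2,i=9
  [16] #.... => .  t=0,i=9
  [15] .#### => .  t=0,i=1
  [14] .###. => #  t=3,i=6
  [13] .##.# => #  t=2,i=5
  [12] .##.. => #  t=1,i=7
  [11] .#.## => #  t=4,i=4
  [10] .#.#. => .  t=5,i=3
  [9] .#..# => #  t=5,i=7
  [8] .#... => .  t=0,i=8
  [7] ..### => .  t=0,i=0
  [6] ..##. => .  t=1,i=6
  [5] ..#.# => .  t=4,i=3
  [4] ..#.. => #  t=2,i=11
  [3] ...## => #  t=0,i=11
  [2] ...#. => #  t=2,i=10
  [1] ....# => #  t=0,i=10
  [0] ..... => .  t=1,i=2
  bits 00000100100101000111101000011110 = 76839454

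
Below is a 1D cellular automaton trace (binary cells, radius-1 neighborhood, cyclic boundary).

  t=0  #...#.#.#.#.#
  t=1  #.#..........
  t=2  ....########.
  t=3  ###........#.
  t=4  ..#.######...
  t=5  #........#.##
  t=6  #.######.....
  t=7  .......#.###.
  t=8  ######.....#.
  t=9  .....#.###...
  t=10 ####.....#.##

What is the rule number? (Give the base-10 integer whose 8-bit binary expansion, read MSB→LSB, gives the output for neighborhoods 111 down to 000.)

  ### -> .   bit 7 = 0  t=2,i=5
  ##. -> #   bit 6 = 1  t=0,i=0
  #.# -> .   bit 5 = 0  t=0,i=5
  #.. -> .   bit 4 = 0  t=0,i=1
  .## -> .   bit 3 = 0  t=0,i=12
  .#. -> .   bit 2 = 0  t=0,i=4
  ..# -> .   bit 1 = 0  t=0,i=3
  ... -> #   bit 0 = 1  t=0,i=2
  bits 01000001 = 65

65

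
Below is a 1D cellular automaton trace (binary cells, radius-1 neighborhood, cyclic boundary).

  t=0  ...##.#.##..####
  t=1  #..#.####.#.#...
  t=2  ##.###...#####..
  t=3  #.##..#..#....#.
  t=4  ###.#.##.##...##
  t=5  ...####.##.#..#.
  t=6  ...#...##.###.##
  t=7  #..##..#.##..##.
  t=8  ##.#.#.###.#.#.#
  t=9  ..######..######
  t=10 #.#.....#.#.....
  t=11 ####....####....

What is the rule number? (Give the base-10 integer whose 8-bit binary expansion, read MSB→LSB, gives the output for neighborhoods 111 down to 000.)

60

  nb ###: next=.  (t=0,i=13, bit7=0)
  nb ##.: next=.  (t=0,i=4, bit6=0)
  nb #.#: next=#  (t=0,i=5, bit5=1)
  nb #..: next=#  (t=0,i=0, bit4=1)
  nb .##: next=#  (t=0,i=3, bit3=1)
  nb .#.: next=#  (t=0,i=6, bit2=1)
  nb ..#: next=.  (t=0,i=2, bit1=0)
  nb ...: next=.  (t=0,i=1, bit0=0)
  bits 00111100 = 60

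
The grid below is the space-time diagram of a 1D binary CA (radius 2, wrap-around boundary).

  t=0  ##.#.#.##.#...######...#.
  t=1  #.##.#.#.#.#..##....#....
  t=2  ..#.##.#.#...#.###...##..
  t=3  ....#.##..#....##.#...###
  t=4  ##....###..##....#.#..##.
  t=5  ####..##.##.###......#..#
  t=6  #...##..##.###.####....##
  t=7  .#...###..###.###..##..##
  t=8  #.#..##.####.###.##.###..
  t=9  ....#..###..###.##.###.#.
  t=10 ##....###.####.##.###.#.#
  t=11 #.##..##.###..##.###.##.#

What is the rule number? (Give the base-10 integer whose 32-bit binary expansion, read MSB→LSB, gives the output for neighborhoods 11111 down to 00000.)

  [31] ##### => .  t=0,i=16
  [30] ####. => .  t=0,i=18
  [29] ###.# => .  t=6,i=13
  [28] ###.. => .  t=0,i=19
  [27] ##.## => #  t=4,i=24
  [26] ##.#. => #  t=0,i=2
  [25] ##..# => #  t=3,i=8
  [24] ##... => #  t=0,i=20
  [23] #.### => #  t=2,i=15
  [22] #.##. => #  t=0,i=0
  [21] #.#.# => #  t=0,i=3
  [20] #.#.. => .  t=0,i=10
  [19] #..## => #  t=1,i=13
  [18] #..#. => .  t=3,i=9
  [17] #...# => .  t=0,i=12
  [16] #.... => #  t=1,i=17
  [15] .#### => #  t=0,i=15
  [14] .###. => #  t=2,i=16
  [13] .##.# => .  t=0,i=1
  [12] .##.. => #  t=1,i=15
  [11] .#.## => .  t=0,i=6
  [10] .#.#. => .  t=0,i=4
  [9] .#..# => .  t=1,i=12
  [8] .#... => #  t=0,i=11
  [7] ..### => #  t=0,i=14
  [6] ..##. => .  t=1,i=14
  [5] ..#.# => .  t=0,i=23
  [4] ..#.. => .  t=1,i=20
  [3] ...## => .  t=0,i=13
  [2] ...#. => .  t=0,i=22
  [1] ....# => .  t=1,i=18
  [0] ..... => #  t=5,i=17
  bits 00001111111010011101000110000001 = 266981761

266981761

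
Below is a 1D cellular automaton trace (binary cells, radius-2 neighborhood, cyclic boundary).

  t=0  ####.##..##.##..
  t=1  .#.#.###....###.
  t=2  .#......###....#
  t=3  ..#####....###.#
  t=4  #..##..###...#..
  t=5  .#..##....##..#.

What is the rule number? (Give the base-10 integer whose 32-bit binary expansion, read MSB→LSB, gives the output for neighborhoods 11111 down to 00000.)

2739114787

  [31] ##### => #  t=3,i=4
  [30] ####. => .  t=0,i=2
  [29] ###.# => #  t=0,i=3
  [28] ###.. => .  t=1,i=7
  [27] ##.## => .  t=0,i=4
  [26] ##.#. => .  t=3,i=14
  [25] ##..# => #  t=0,i=7
  [24] ##... => #  t=1,i=8
  [23] #.### => .  t=1,i=5
  [22] #.##. => #  t=0,i=5
  [21] #.#.# => .  t=1,i=3
  [20] #.#.. => .  t=2,i=1
  [19] #..## => .  t=0,i=8
  [18] #..#. => .  t=1,i=0
  [17] #...# => #  t=4,i=11
  [16] #.... => #  t=1,i=9
  [15] .#### => #  t=0,i=1
  [14] .###. => .  t=1,i=6
  [13] .##.# => .  t=0,i=10
  [12] .##.. => #  t=0,i=6
  [11] .#.## => .  t=1,i=4
  [10] .#.#. => .  t=1,i=2
  [9] .#..# => #  t=3,i=0
  [8] .#... => #  t=2,i=2
  [7] ..### => .  t=0,i=0
  [6] ..##. => .  t=0,i=9
  [5] ..#.# => #  t=1,i=1
  [4] ..#.. => .  t=4,i=0
  [3] ...## => .  t=1,i=11
  [2] ...#. => .  t=2,i=14
  [1] ....# => #  t=1,i=10
  [0] ..... => #  t=2,i=4
  bits 10100011010000111001001100100011 = 2739114787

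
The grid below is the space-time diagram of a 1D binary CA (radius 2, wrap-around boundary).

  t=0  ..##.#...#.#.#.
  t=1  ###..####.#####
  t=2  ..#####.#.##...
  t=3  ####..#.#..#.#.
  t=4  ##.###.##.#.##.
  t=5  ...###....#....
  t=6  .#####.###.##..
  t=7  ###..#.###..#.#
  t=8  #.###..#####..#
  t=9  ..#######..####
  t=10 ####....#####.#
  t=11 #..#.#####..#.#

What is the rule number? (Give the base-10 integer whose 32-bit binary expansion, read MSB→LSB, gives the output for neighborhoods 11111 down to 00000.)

851432910

  #####|.  b31=0 t=1,i=0
  ####.|.  b30=0 t=1,i=1
  ###.#|#  b29=1 t=1,i=8
  ###..|#  b28=1 t=1,i=2
  ##.##|.  b27=0 t=1,i=9
  ##.#.|.  b26=0 t=0,i=4
  ##..#|#  b25=1 t=1,i=3
  ##...|.  b24=0 t=2,i=12
  #.###|#  b23=1 t=1,i=10
  #.##.|.  b22=0 t=2,i=10
  #.#.#|#  b21=1 t=0,i=11
  #.#..|#  b20=1 t=0,i=5
  #..##|#  b19=1 t=1,i=4
  #..#.|#  b18=1 t=3,i=5
  #...#|#  b17=1 t=0,i=0
  #....|#  b16=1 t=2,i=13
  .####|#  b15=1 t=1,i=6
  .###.|#  b14=1 t=4,i=4
  .##.#|.  b13=0 t=0,i=3
  .##..|#  b12=1 t=2,i=11
  .#.##|.  b11=0 t=2,i=9
  .#.#.|#  b10=1 t=0,i=10
  .#..#|.  b9=0 t=3,i=9
  .#...|#  b8=1 t=0,i=6
  ..###|#  b7=1 t=1,i=5
  ..##.|#  b6=1 t=0,i=2
  ..#.#|.  b5=0 t=0,i=9
  ..#..|.  b4=0 t=5,i=10
  ...##|#  b3=1 t=0,i=1
  ...#.|#  b2=1 t=0,i=8
  ....#|#  b1=1 t=2,i=0
  .....|.  b0=0 t=2,i=14
  bits 00110010101111111101010111001110 = 851432910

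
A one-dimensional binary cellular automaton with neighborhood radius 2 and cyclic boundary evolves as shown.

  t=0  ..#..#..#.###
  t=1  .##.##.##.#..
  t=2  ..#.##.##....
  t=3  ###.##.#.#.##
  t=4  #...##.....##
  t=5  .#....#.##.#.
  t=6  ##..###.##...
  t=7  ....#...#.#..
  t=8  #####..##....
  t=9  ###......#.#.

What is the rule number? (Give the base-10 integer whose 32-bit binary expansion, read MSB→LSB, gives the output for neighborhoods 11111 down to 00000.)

  [31] ##### => #  t=3,i=0
  [30] ####. => .  t=3,i=1
  [29] ###.# => .  t=3,i=2
  [28] ###.. => .  t=0,i=12
  [27] ##.## => .  t=1,i=3
  [26] ##.#. => .  t=1,i=9
  [25] ##..# => .  t=0,i=0
  [24] ##... => #  t=2,i=9
  [23] #.### => #  t=0,i=10
  [22] #.##. => #  t=1,i=4
  [21] #.#.# => .  t=3,i=7
  [20] #.#.. => .  t=1,i=10
  [19] #..## => .  t=6,i=3
  [18] #..#. => #  t=0,i=1
  [17] #...# => .  t=1,i=12
  [16] #.... => .  t=2,i=10
  [15] .#### => #  t=3,i=12
  [14] .###. => .  t=0,i=11
  [13] .##.# => #  t=1,i=2
  [12] .##.. => .  t=2,i=8
  [11] .#.## => .  t=0,i=9
  [10] .#.#. => .  t=3,i=8
  [9] .#..# => .  t=0,i=3
  [8] .#... => .  t=1,i=11
  [7] ..### => #  t=4,i=11
  [6] ..##. => .  t=1,i=1
  [5] ..#.# => #  t=0,i=8
  [4] ..#.. => #  t=0,i=2
  [3] ...## => .  t=1,i=0
  [2] ...#. => #  t=2,i=1
  [1] ....# => #  t=2,i=0
  [0] ..... => #  t=2,i=11
  bits 10000001110001001010000010110111 = 2177147063

2177147063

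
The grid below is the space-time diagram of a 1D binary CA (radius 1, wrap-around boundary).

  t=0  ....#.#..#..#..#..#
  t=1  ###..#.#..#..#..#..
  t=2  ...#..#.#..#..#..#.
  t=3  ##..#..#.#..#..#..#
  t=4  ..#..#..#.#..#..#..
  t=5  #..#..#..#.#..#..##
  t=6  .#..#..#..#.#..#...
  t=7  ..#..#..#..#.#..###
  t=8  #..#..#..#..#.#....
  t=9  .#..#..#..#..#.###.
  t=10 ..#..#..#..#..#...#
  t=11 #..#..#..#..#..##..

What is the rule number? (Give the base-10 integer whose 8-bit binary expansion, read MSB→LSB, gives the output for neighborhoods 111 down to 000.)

49

  ###|.  b7=0 t=1,i=1
  ##.|.  b6=0 t=1,i=2
  #.#|#  b5=1 t=0,i=5
  #..|#  b4=1 t=0,i=0
  .##|.  b3=0 t=1,i=0
  .#.|.  b2=0 t=0,i=4
  ..#|.  b1=0 t=0,i=3
  ...|#  b0=1 t=0,i=1
  bits 00110001 = 49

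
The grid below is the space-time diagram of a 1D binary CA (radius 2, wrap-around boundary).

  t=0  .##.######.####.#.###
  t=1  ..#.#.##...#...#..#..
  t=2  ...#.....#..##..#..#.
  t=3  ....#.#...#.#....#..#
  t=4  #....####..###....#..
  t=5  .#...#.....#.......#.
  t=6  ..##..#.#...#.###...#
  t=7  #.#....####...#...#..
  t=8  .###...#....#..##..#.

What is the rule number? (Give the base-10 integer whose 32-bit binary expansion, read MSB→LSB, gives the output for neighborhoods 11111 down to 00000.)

  nb #####: next=#  (t=0,i=6, bit31=1)
  nb ####.: next=.  (t=0,i=8, bit30=0)
  nb ###.#: next=.  (t=0,i=9, bit29=0)
  nb ###..: next=.  (t=4,i=8, bit28=0)
  nb ##.##: next=.  (t=0,i=0, bit27=0)
  nb ##.#.: next=#  (t=0,i=15, bit26=1)
  nb ##..#: next=.  (t=2,i=14, bit25=0)
  nb ##...: next=.  (t=1,i=8, bit24=0)
  nb #.###: next=#  (t=0,i=4, bit23=1)
  nb #.##.: next=.  (t=0,i=1, bit22=0)
  nb #.#.#: next=.  (t=0,i=16, bit21=0)
  nb #.#..: next=#  (t=3,i=6, bit20=1)
  nb #..##: next=.  (t=2,i=11, bit19=0)
  nb #..#.: next=.  (t=1,i=17, bit18=0)
  nb #...#: next=#  (t=1,i=9, bit17=1)
  nb #....: next=.  (t=1,i=20, bit16=0)
  nb .####: next=.  (t=0,i=5, bit15=0)
  nb .###.: next=.  (t=0,i=19, bit14=0)
  nb .##.#: next=#  (t=0,i=2, bit13=1)
  nb .##..: next=.  (t=1,i=7, bit12=0)
  nb .#.##: next=.  (t=0,i=17, bit11=0)
  nb .#.#.: next=#  (t=1,i=3, bit10=1)
  nb .#..#: next=#  (t=1,i=16, bit9=1)
  nb .#...: next=#  (t=1,i=12, bit8=1)
  nb ..###: next=#  (t=4,i=5, bit7=1)
  nb ..##.: next=#  (t=2,i=12, bit6=1)
  nb ..#.#: next=.  (t=1,i=2, bit5=0)
  nb ..#..: next=.  (t=1,i=11, bit4=0)
  nb ...##: next=.  (t=4,i=4, bit3=0)
  nb ...#.: next=.  (t=1,i=1, bit2=0)
  nb ....#: next=.  (t=1,i=0, bit1=0)
  nb .....: next=#  (t=2,i=6, bit0=1)
  bits 10000100100100100010011111000001 = 2224170945

2224170945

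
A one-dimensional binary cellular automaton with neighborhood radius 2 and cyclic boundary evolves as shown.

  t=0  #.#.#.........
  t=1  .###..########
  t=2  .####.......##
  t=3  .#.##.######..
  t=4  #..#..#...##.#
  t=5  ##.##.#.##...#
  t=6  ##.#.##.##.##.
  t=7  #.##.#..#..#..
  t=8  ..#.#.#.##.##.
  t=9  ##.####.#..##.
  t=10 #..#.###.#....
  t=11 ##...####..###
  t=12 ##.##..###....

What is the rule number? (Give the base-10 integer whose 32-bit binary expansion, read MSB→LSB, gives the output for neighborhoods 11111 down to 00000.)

  ##### -> .   bit 31 = 0  t=1,i=8
  ####. -> #   bit 30 = 1  t=1,i=12
  ###.# -> #   bit 29 = 1  t=1,i=13
  ###.. -> #   bit 28 = 1  t=1,i=3
  ##.## -> .   bit 27 = 0  t=1,i=0
  ##.#. -> #   bit 26 = 1  t=5,i=5
  ##..# -> #   bit 25 = 1  t=1,i=4
  ##... -> .   bit 24 = 0  t=2,i=5
  #.### -> #   bit 23 = 1  t=1,i=1
  #.##. -> #   bit 22 = 1  t=3,i=3
  #.#.# -> #   bit 21 = 1  t=0,i=2
  #.#.. -> .   bit 20 = 0  t=0,i=4
  #..## -> .   bit 19 = 0  t=1,i=5
  #..#. -> .   bit 18 = 0  t=4,i=2
  #...# -> #   bit 17 = 1  t=3,i=13
  #.... -> #   bit 16 = 1  t=0,i=6
  .#### -> .   bit 15 = 0  t=1,i=7
  .###. -> #   bit 14 = 1  t=1,i=2
  .##.# -> .   bit 13 = 0  t=2,i=13
  .##.. -> #   bit 12 = 1  t=4,i=0
  .#.## -> .   bit 11 = 0  t=3,i=2
  .#.#. -> #   bit 10 = 1  t=0,i=1
  .#..# -> #   bit 9 = 1  t=4,i=4
  .#... -> .   bit 8 = 0  t=0,i=5
  ..### -> .   bit 7 = 0  t=1,i=6
  ..##. -> .   bit 6 = 0  t=2,i=12
  ..#.# -> .   bit 5 = 0  t=0,i=0
  ..#.. -> #   bit 4 = 1  t=4,i=3
  ...## -> #   bit 3 = 1  t=2,i=11
  ...#. -> #   bit 2 = 1  t=0,i=13
  ....# -> #   bit 1 = 1  t=0,i=12
  ..... -> #   bit 0 = 1  t=0,i=7
  bits 01110110111000110101011000011111 = 1994610207

1994610207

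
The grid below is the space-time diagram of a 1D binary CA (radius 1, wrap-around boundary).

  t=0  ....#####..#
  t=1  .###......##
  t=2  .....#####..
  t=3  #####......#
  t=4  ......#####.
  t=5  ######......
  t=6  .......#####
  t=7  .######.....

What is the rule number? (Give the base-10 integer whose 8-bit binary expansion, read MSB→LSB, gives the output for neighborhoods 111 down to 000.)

  [7] ### => .  t=0,i=5
  [6] ##. => .  t=0,i=8
  [5] #.# => .  t=1,i=0
  [4] #.. => .  t=0,i=0
  [3] .## => .  t=0,i=4
  [2] .#. => #  t=0,i=11
  [1] ..# => #  t=0,i=3
  [0] ... => #  t=0,i=1
  bits 00000111 = 7

7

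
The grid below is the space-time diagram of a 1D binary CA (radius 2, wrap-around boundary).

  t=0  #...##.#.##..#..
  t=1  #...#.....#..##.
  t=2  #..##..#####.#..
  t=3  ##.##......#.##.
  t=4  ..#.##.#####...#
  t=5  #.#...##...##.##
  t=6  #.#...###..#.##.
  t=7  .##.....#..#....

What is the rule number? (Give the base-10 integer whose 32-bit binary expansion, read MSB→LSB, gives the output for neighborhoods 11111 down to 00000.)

  [31] ##### => .  t=2,i=9
  [30] ####. => .  t=2,i=10
  [29] ###.# => #  t=2,i=11
  [28] ###.. => #  t=4,i=11
  [27] ##.## => #  t=3,i=2
  [26] ##.#. => .  t=0,i=6
  [25] ##..# => .  t=0,i=11
  [24] ##... => #  t=3,i=5
  [23] #.### => #  t=4,i=7
  [22] #.##. => .  t=0,i=9
  [21] #.#.# => .  t=0,i=7
  [20] #.#.. => #  t=1,i=0
  [19] #..## => .  t=1,i=12
  [18] #..#. => .  t=0,i=12
  [17] #...# => .  t=0,i=2
  [16] #.... => .  t=1,i=6
  [15] .#### => .  t=2,i=8
  [14] .###. => .  t=5,i=15
  [13] .##.# => .  t=0,i=5
  [12] .##.. => #  t=0,i=10
  [11] .#.## => .  t=0,i=8
  [10] .#.#. => #  t=6,i=1
  [9] .#..# => #  t=0,i=14
  [8] .#... => .  t=0,i=1
  [7] ..### => .  t=2,i=7
  [6] ..##. => #  t=0,i=4
  [5] ..#.# => #  t=3,i=11
  [4] ..#.. => #  t=0,i=0
  [3] ...## => .  t=0,i=3
  [2] ...#. => #  t=1,i=3
  [1] ....# => #  t=1,i=8
  [0] ..... => #  t=1,i=7
  bits 00111001100100000001011001110111 = 965744247

965744247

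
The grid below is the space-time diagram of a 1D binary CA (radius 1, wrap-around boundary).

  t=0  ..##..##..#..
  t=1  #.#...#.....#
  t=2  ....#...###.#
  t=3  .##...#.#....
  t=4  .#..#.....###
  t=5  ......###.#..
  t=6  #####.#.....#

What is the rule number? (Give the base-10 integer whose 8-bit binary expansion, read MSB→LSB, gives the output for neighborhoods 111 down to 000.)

  [7] ### => .  t=2,i=9
  [6] ##. => .  t=0,i=3
  [5] #.# => .  t=1,i=1
  [4] #.. => .  t=0,i=4
  [3] .## => #  t=0,i=2
  [2] .#. => .  t=0,i=10
  [1] ..# => .  t=0,i=1
  [0] ... => #  t=0,i=0
  bits 00001001 = 9

9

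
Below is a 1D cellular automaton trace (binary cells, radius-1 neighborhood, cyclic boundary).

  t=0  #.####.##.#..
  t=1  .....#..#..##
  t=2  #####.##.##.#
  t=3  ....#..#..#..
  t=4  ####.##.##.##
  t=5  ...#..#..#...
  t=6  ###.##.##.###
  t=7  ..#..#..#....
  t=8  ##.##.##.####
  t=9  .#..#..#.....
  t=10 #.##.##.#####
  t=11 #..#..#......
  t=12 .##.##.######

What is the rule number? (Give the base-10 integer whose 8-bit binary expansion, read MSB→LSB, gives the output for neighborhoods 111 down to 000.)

83

  ###|.  b7=0 t=0,i=3
  ##.|#  b6=1 t=0,i=5
  #.#|.  b5=0 t=0,i=1
  #..|#  b4=1 t=0,i=11
  .##|.  b3=0 t=0,i=2
  .#.|.  b2=0 t=0,i=0
  ..#|#  b1=1 t=0,i=12
  ...|#  b0=1 t=1,i=1
  bits 01010011 = 83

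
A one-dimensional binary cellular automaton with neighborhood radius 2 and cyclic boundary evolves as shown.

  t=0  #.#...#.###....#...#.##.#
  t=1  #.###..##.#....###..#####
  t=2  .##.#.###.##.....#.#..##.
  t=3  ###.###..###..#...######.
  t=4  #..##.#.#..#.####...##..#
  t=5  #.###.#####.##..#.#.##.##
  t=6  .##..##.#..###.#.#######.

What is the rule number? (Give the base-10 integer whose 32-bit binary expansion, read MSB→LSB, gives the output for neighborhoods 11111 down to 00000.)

  ##### -> #   bit 31 = 1  t=1,i=22
  ####. -> .   bit 30 = 0  t=1,i=24
  ###.# -> .   bit 29 = 0  t=1,i=0
  ###.. -> #   bit 28 = 1  t=0,i=10
  ##.## -> #   bit 27 = 1  t=0,i=23
  ##.#. -> .   bit 26 = 0  t=0,i=1
  ##..# -> .   bit 25 = 0  t=1,i=5
  ##... -> .   bit 24 = 0  t=0,i=11
  #.### -> #   bit 23 = 1  t=0,i=8
  #.##. -> #   bit 22 = 1  t=0,i=21
  #.#.# -> #   bit 21 = 1  t=2,i=4
  #.#.. -> #   bit 20 = 1  t=0,i=2
  #..## -> #   bit 19 = 1  t=1,i=6
  #..#. -> #   bit 18 = 1  t=3,i=13
  #...# -> #   bit 17 = 1  t=0,i=4
  #.... -> .   bit 16 = 0  t=0,i=12
  .#### -> .   bit 15 = 0  t=1,i=21
  .###. -> .   bit 14 = 0  t=0,i=9
  .##.# -> #   bit 13 = 1  t=0,i=0
  .##.. -> #   bit 12 = 1  t=2,i=11
  .#.## -> #   bit 11 = 1  t=0,i=7
  .#.#. -> #   bit 10 = 1  t=2,i=18
  .#..# -> #   bit 9 = 1  t=2,i=20
  .#... -> #   bit 8 = 1  t=0,i=3
  ..### -> .   bit 7 = 0  t=1,i=15
  ..##. -> #   bit 6 = 1  t=1,i=7
  ..#.# -> .   bit 5 = 0  t=0,i=6
  ..#.. -> #   bit 4 = 1  t=0,i=15
  ...## -> .   bit 3 = 0  t=1,i=14
  ...#. -> .   bit 2 = 0  t=0,i=5
  ....# -> .   bit 1 = 0  t=0,i=13
  ..... -> #   bit 0 = 1  t=2,i=14
  bits 10011000111111100011111101010001 = 2566799185

2566799185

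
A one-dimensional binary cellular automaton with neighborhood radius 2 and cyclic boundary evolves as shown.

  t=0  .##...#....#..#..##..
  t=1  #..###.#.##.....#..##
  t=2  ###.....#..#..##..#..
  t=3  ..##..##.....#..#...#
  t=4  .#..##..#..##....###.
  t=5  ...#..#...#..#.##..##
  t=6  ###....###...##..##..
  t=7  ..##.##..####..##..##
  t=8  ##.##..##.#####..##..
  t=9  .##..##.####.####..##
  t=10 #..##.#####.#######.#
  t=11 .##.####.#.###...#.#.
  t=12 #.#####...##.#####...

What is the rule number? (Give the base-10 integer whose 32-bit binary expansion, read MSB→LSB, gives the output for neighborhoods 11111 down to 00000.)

1535813934

  #####|.  b31=0 t=8,i=12
  ####.|#  b30=1 t=7,i=11
  ###.#|.  b29=0 t=1,i=5
  ###..|#  b28=1 t=1,i=0
  ##.##|#  b27=1 t=7,i=4
  ##.#.|.  b26=0 t=1,i=6
  ##..#|#  b25=1 t=1,i=1
  ##...|#  b24=1 t=0,i=3
  #.###|#  b23=1 t=8,i=10
  #.##.|.  b22=0 t=1,i=9
  #.#.#|.  b21=0 t=1,i=7
  #.#..|.  b20=0 t=11,i=19
  #..##|#  b19=1 t=0,i=16
  #..#.|.  b18=0 t=0,i=13
  #...#|#  b17=1 t=0,i=4
  #....|.  b16=0 t=0,i=8
  .####|#  b15=1 t=7,i=10
  .###.|.  b14=0 t=1,i=4
  .##.#|#  b13=1 t=7,i=3
  .##..|.  b12=0 t=0,i=2
  .#.##|#  b11=1 t=1,i=8
  .#.#.|.  b10=0 t=11,i=18
  .#..#|.  b9=0 t=0,i=12
  .#...|#  b8=1 t=0,i=7
  ..###|.  b7=0 t=1,i=3
  ..##.|.  b6=0 t=0,i=1
  ..#.#|#  b5=1 t=5,i=13
  ..#..|.  b4=0 t=0,i=6
  ...##|#  b3=1 t=0,i=0
  ...#.|#  b2=1 t=0,i=5
  ....#|#  b1=1 t=0,i=9
  .....|.  b0=0 t=1,i=13
  bits 01011011100010101010100100101110 = 1535813934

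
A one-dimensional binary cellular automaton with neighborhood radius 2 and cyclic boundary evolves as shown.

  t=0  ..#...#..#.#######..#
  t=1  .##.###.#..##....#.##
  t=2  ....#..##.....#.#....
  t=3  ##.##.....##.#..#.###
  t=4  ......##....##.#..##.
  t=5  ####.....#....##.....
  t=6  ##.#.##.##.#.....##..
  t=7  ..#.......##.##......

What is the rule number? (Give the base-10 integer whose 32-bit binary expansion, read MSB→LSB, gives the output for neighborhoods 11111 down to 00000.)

  #####|.  b31=0 t=0,i=13
  ####.|.  b30=0 t=0,i=16
  ###.#|.  b29=0 t=1,i=6
  ###..|#  b28=1 t=0,i=17
  ##.##|.  b27=0 t=1,i=0
  ##.#.|#  b26=1 t=1,i=7
  ##..#|.  b25=0 t=0,i=18
  ##...|.  b24=0 t=1,i=13
  #.###|#  b23=1 t=0,i=11
  #.##.|.  b22=0 t=1,i=1
  #.#.#|.  b21=0 t=6,i=3
  #.#..|#  b20=1 t=1,i=8
  #..##|.  b19=0 t=1,i=10
  #..#.|#  b18=1 t=0,i=1
  #...#|#  b17=1 t=0,i=4
  #....|#  b16=1 t=1,i=14
  .####|#  b15=1 t=0,i=12
  .###.|.  b14=0 t=1,i=5
  .##.#|.  b13=0 t=1,i=2
  .##..|.  b12=0 t=1,i=12
  .#.##|.  b11=0 t=0,i=10
  .#.#.|.  b10=0 t=2,i=15
  .#..#|.  b9=0 t=0,i=0
  .#...|.  b8=0 t=0,i=3
  ..###|#  b7=1 t=5,i=0
  ..##.|.  b6=0 t=1,i=11
  ..#.#|.  b5=0 t=0,i=9
  ..#..|#  b4=1 t=0,i=2
  ...##|.  b3=0 t=3,i=9
  ...#.|#  b2=1 t=0,i=5
  ....#|.  b1=0 t=1,i=15
  .....|#  b0=1 t=2,i=0
  bits 00010100100101111000000010010101 = 345473173

345473173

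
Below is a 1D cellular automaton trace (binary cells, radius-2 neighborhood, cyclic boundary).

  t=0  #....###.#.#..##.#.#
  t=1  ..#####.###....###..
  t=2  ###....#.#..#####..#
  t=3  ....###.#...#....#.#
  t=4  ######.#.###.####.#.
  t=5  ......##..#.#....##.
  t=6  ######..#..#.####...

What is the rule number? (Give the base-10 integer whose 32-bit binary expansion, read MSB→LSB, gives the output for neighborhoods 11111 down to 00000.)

  [31] ##### => .  t=1,i=4
  [30] ####. => .  t=1,i=5
  [29] ###.# => .  t=0,i=7
  [28] ###.. => .  t=1,i=10
  [27] ##.## => #  t=1,i=7
  [26] ##.#. => #  t=0,i=8
  [25] ##..# => #  t=2,i=17
  [24] ##... => .  t=0,i=1
  [23] #.### => .  t=1,i=8
  [22] #.##. => .  t=0,i=19
  [21] #.#.# => #  t=0,i=9
  [20] #.#.. => .  t=0,i=11
  [19] #..## => .  t=0,i=13
  [18] #..#. => .  t=5,i=9
  [17] #...# => #  t=3,i=10
  [16] #.... => #  t=0,i=2
  [15] .#### => .  t=1,i=3
  [14] .###. => #  t=0,i=6
  [13] .##.# => #  t=0,i=15
  [12] .##.. => .  t=0,i=0
  [11] .#.## => .  t=0,i=18
  [10] .#.#. => #  t=0,i=10
  [9] .#..# => .  t=0,i=12
  [8] .#... => #  t=3,i=0
  [7] ..### => #  t=0,i=5
  [6] ..##. => .  t=0,i=14
  [5] ..#.# => .  t=2,i=7
  [4] ..#.. => .  t=3,i=12
  [3] ...## => #  t=0,i=4
  [2] ...#. => #  t=2,i=6
  [1] ....# => #  t=0,i=3
  [0] ..... => #  t=5,i=1
  bits 00001110001000110110010110001111 = 237200783

237200783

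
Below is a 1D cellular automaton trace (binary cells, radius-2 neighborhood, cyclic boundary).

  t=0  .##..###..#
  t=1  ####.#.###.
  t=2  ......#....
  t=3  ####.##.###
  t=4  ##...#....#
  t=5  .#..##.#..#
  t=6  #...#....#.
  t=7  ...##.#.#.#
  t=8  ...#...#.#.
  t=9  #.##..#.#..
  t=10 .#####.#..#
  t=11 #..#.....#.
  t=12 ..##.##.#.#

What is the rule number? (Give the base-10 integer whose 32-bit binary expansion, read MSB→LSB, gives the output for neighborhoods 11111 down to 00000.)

  nb #####: next=#  (t=3,i=0, bit31=1)
  nb ####.: next=.  (t=1,i=2, bit30=0)
  nb ###.#: next=.  (t=1,i=3, bit29=0)
  nb ###..: next=#  (t=0,i=7, bit28=1)
  nb ##.##: next=.  (t=1,i=10, bit27=0)
  nb ##.#.: next=.  (t=1,i=4, bit26=0)
  nb ##..#: next=#  (t=0,i=3, bit25=1)
  nb ##...: next=.  (t=4,i=2, bit24=0)
  nb #.###: next=.  (t=1,i=0, bit23=0)
  nb #.##.: next=#  (t=0,i=1, bit22=1)
  nb #.#.#: next=.  (t=1,i=5, bit21=0)
  nb #.#..: next=.  (t=5,i=1, bit20=0)
  nb #..##: next=.  (t=0,i=4, bit19=0)
  nb #..#.: next=#  (t=0,i=9, bit18=1)
  nb #...#: next=.  (t=4,i=3, bit17=0)
  nb #....: next=#  (t=2,i=8, bit16=1)
  nb .####: next=.  (t=1,i=1, bit15=0)
  nb .###.: next=.  (t=0,i=6, bit14=0)
  nb .##.#: next=.  (t=3,i=6, bit13=0)
  nb .##..: next=#  (t=0,i=2, bit12=1)
  nb .#.##: next=#  (t=0,i=0, bit11=1)
  nb .#.#.: next=#  (t=5,i=0, bit10=1)
  nb .#..#: next=.  (t=5,i=2, bit9=0)
  nb .#...: next=.  (t=2,i=7, bit8=0)
  nb ..###: next=#  (t=0,i=5, bit7=1)
  nb ..##.: next=#  (t=5,i=4, bit6=1)
  nb ..#.#: next=.  (t=0,i=10, bit5=0)
  nb ..#..: next=#  (t=2,i=6, bit4=1)
  nb ...##: next=.  (t=4,i=9, bit3=0)
  nb ...#.: next=#  (t=2,i=5, bit2=1)
  nb ....#: next=.  (t=2,i=4, bit1=0)
  nb .....: next=#  (t=2,i=0, bit0=1)
  bits 10010010010001010001110011010101 = 2454002901

2454002901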